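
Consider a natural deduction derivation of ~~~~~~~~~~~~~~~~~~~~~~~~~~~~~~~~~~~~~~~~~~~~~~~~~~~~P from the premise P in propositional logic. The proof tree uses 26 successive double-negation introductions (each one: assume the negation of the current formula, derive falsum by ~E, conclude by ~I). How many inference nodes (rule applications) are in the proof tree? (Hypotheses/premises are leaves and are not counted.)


Each double-negation introduction (from C infer ~~C) uses 2 inference nodes: one ~E (C and ~C give falsum) and one ~I (discharge ~C).
26 double negations = 26 * 2 = 52 inference nodes.

52


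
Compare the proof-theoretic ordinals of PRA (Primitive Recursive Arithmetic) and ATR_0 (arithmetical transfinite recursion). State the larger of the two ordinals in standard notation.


Proof-theoretic ordinal of PRA (Primitive Recursive Arithmetic): omega^omega
Proof-theoretic ordinal of ATR_0 (arithmetical transfinite recursion): Gamma_0
Comparing: omega^omega < Gamma_0.
The larger ordinal is Gamma_0 (from ATR_0 (arithmetical transfinite recursion)).

Gamma_0


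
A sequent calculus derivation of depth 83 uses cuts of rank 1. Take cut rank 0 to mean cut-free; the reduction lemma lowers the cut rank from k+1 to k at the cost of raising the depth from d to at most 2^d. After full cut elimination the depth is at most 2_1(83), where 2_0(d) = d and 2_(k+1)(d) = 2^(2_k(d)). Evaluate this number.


Each rank reduction sends depth d to at most 2^d; cut rank r needs r reductions.
2_0(83) = 83
2_1(83) = 2^83 = 9671406556917033397649408
Cut-free depth bound = 9671406556917033397649408

9671406556917033397649408


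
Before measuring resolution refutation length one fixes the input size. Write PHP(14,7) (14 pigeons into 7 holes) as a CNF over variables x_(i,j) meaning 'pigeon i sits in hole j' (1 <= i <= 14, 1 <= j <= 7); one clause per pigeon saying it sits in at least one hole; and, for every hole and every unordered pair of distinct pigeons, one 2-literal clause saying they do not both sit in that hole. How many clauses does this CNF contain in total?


PHP(14,7): 14 pigeons, 7 holes, 14*7 = 98 variables.
- pigeon clauses: one per pigeon -> 14 clauses
- hole clauses: 7 holes * C(14,2) = 7 * 91 -> 637 clauses
Total clauses = 14 + 637 = 651

651


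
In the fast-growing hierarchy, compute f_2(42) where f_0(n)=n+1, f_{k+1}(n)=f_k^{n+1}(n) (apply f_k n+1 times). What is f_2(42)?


f_2(42) = f_1^43(42)
f_1(m) = 2m + 1.
Iterating: f_1^k(n) = 2^k*(n+1) - 1.
f_2(42) = 2^43*(42+1) - 1 = 8796093022208*43 - 1 = 378231999954943

378231999954943


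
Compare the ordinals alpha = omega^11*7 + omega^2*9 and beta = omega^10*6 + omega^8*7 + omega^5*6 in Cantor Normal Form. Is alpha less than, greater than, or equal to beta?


Compare term by term from highest exponent:
alpha = omega^11*7 + omega^2*9
beta = omega^10*6 + omega^8*7 + omega^5*6
Term 1: alpha has omega^11*7, beta has omega^10*6
Term 2: alpha has omega^2*9, beta has omega^8*7
Term 3: alpha has omega^0*0, beta has omega^5*6
Result: alpha > beta

alpha > beta


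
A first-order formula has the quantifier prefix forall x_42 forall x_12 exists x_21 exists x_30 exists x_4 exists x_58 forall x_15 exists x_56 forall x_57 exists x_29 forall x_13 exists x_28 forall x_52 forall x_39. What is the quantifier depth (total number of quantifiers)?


Quantifier prefix has 14 quantifier symbols.
Quantifier depth = 14

14


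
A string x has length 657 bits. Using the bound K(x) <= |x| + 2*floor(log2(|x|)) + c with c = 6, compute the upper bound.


floor(log2(657)) = 9
2 * 9 = 18
K(x) <= 657 + 18 + 6 = 681

681


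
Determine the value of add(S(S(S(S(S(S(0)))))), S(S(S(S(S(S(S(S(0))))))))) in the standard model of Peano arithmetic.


add(S^6(0), S^8(0)):
S^6(0) = 6
S^8(0) = 8
6 + 8 = 14

14


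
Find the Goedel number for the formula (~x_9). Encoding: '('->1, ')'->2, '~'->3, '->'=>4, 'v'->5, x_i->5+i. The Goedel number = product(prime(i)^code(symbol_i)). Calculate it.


Formula: (~x_9)
Symbol codes: [1, 3, 14, 2]
Primes: [2, 3, 5, 7]
p_1^1 = 2^1 = 2
p_2^3 = 3^3 = 27
p_3^14 = 5^14 = 6103515625
p_4^2 = 7^2 = 49
Product = 16149902343750

16149902343750


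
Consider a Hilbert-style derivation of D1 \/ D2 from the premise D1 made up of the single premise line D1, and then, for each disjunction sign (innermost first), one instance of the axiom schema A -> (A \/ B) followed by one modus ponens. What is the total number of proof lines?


Building the left-nested 2-ary disjunction from D1:
- 1 premise line (D1)
- 2 disjuncts means 1 disjunction sign; each needs 1 axiom instance + 1 MP = 2 lines: 2 * 1 = 2
Total = 1 + 2 = 3 lines.

3


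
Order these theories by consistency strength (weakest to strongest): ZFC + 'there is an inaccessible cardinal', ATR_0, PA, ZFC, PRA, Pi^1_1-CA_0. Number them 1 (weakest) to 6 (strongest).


Ordering by consistency strength:
1. PRA
2. PA
3. ATR_0
4. Pi^1_1-CA_0
5. ZFC
6. ZFC + 'there is an inaccessible cardinal'


ZFC + 'there is an inaccessible cardinal'=6, ATR_0=3, PA=2, ZFC=5, PRA=1, Pi^1_1-CA_0=4


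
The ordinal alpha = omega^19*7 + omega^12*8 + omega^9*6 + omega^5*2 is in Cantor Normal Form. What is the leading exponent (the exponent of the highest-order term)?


CNF: omega^19*7 + omega^12*8 + omega^9*6 + omega^5*2
The leading term is omega^19*7, which has exponent 19.

19


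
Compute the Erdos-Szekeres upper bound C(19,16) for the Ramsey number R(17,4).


R(17,4) <= C(17+4-2, 17-1) = C(19, 16)
C(19, 16) = 19! / (16! * 3!)
= 969

969


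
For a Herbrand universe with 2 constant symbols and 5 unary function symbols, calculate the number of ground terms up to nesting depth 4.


Herbrand terms by depth:
Depth 0: 2 constants
Depth 1: 10 new terms (running total: 12)
Depth 2: 50 new terms (running total: 62)
Depth 3: 250 new terms (running total: 312)
Depth 4: 1250 new terms (running total: 1562)
Total distinct ground terms = 1562

1562


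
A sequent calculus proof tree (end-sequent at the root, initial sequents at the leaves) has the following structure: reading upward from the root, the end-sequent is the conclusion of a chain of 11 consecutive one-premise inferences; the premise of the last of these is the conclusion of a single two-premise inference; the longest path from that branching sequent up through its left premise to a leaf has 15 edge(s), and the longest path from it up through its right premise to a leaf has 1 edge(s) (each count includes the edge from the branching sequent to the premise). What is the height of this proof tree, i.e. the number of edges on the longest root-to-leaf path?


Longest path through the left premise: 15 edges (measured from the branching sequent)
Longest path through the right premise: 1 edges
Height of the subtree rooted at the branching sequent: max(15, 1) = 15
The branching sequent sits 11 edges above the root (the chain of one-premise inferences), so height = 15 + 11 = 26

26


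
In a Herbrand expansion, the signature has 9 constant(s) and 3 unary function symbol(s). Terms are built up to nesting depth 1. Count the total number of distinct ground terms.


Herbrand terms by depth:
Depth 0: 9 constants
Depth 1: 27 new terms (running total: 36)
Total distinct ground terms = 36

36


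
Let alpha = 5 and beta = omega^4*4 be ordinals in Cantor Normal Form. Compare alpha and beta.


Compare term by term from highest exponent:
alpha = 5
beta = omega^4*4
Term 1: alpha has omega^0*5, beta has omega^4*4
Result: alpha < beta

alpha < beta


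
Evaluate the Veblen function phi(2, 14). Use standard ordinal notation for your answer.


phi(2, 14):
phi(2, beta) = zeta_beta (the beta-th zeta number, fixed point of epsilon).
phi(2, 14) = zeta_14

zeta_14


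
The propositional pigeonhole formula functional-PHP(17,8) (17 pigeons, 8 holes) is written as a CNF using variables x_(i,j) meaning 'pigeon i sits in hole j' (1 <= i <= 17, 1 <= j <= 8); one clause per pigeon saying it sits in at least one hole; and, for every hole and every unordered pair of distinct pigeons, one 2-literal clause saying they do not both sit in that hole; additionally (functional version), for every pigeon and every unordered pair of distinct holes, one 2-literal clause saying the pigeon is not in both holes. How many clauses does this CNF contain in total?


functional-PHP(17,8): 17 pigeons, 8 holes, 17*8 = 136 variables.
- pigeon clauses: one per pigeon -> 17 clauses
- hole clauses: 8 holes * C(17,2) = 8 * 136 -> 1088 clauses
- functional clauses: 17 pigeons * C(8,2) = 17 * 28 -> 476 clauses
Total clauses = 17 + 1088 + 476 = 1581

1581


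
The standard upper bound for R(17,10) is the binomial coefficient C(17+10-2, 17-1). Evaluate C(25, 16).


R(17,10) <= C(17+10-2, 17-1) = C(25, 16)
C(25, 16) = 25! / (16! * 9!)
= 2042975

2042975


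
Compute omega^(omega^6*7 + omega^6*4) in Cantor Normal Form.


omega^(omega^6*7 + omega^6*4):
Both terms of the exponent have the same exponent 6, so they merge: omega^6*7 + omega^6*4 = omega^6*(7+4) = omega^6*11.
omega raised to a CNF ordinal is a single CNF term: Result = omega^(omega^6*11)

omega^(omega^6*11)


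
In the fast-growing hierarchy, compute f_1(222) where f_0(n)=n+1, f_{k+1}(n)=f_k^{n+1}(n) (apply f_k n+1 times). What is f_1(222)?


f_1(222) = f_0^223(222)
f_0 adds 1 each time, applied 223 times.
f_1(222) = 222 + 223 = 445

445


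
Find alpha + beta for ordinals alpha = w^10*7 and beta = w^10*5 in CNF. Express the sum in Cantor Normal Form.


Ordinal addition w^10*7 + w^10*5:
Both terms have the same exponent 10.
w^e*c + w^e*d = w^e*(c+d).
Result = w^10*(7+5) = w^10*12

w^10*12


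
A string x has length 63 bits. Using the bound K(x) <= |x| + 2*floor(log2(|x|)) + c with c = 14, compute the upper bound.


floor(log2(63)) = 5
2 * 5 = 10
K(x) <= 63 + 10 + 14 = 87

87


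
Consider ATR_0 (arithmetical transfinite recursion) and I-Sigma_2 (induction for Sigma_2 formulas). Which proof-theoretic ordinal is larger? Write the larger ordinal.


Proof-theoretic ordinal of ATR_0 (arithmetical transfinite recursion): Gamma_0
Proof-theoretic ordinal of I-Sigma_2 (induction for Sigma_2 formulas): omega^(omega^omega)
Comparing: omega^(omega^omega) < Gamma_0.
The larger ordinal is Gamma_0 (from ATR_0 (arithmetical transfinite recursion)).

Gamma_0


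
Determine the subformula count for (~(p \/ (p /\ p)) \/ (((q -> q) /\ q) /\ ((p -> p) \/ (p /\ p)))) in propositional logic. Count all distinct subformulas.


Formula: (~(p \/ (p /\ p)) \/ (((q -> q) /\ q) /\ ((p -> p) \/ (p /\ p))))
Subformulas found:
  1. q
  2. p
  3. (q -> q)
  4. (p -> p)
  5. (p /\ p)
  6. (p \/ (p /\ p))
  7. ((q -> q) /\ q)
  8. ~(p \/ (p /\ p))
  9. ((p -> p) \/ (p /\ p))
  10. (((q -> q) /\ q) /\ ((p -> p) \/ (p /\ p)))
  11. (~(p \/ (p /\ p)) \/ (((q -> q) /\ q) /\ ((p -> p) \/ (p /\ p))))
Total distinct subformulas = 11

11


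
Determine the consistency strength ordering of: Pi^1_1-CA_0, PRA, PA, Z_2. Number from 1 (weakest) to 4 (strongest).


Ordering by consistency strength:
1. PRA
2. PA
3. Pi^1_1-CA_0
4. Z_2


Pi^1_1-CA_0=3, PRA=1, PA=2, Z_2=4


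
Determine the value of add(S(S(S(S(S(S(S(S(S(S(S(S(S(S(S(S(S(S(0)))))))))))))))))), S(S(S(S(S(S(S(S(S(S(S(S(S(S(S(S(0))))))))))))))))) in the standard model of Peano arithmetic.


add(S^18(0), S^16(0)):
S^18(0) = 18
S^16(0) = 16
18 + 16 = 34

34


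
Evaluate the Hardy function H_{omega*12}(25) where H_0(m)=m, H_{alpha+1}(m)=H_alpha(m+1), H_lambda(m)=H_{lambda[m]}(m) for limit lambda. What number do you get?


H_{omega*12}(25):
For the Hardy hierarchy, H_{omega*k}(n) = 2^k * n.
2^12 = 4096.
4096 * 25 = 102400

102400


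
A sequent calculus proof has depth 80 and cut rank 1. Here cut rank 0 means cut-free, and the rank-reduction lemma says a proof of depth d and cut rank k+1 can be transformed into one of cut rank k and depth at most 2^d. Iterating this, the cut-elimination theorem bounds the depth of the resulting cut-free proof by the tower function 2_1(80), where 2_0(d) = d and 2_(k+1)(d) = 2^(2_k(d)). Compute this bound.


Each rank reduction sends depth d to at most 2^d; cut rank r needs r reductions.
2_0(80) = 80
2_1(80) = 2^80 = 1208925819614629174706176
Cut-free depth bound = 1208925819614629174706176

1208925819614629174706176


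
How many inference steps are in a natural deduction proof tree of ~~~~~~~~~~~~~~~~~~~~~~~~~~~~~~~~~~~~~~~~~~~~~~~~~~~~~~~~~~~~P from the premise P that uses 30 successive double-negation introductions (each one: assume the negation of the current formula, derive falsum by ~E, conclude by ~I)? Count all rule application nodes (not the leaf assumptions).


Each double-negation introduction (from C infer ~~C) uses 2 inference nodes: one ~E (C and ~C give falsum) and one ~I (discharge ~C).
30 double negations = 30 * 2 = 60 inference nodes.

60


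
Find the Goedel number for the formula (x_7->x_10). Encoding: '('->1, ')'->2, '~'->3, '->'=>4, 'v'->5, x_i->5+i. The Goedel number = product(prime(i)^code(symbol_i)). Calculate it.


Formula: (x_7->x_10)
Symbol codes: [1, 12, 4, 15, 2]
Primes: [2, 3, 5, 7, 11]
p_1^1 = 2^1 = 2
p_2^12 = 3^12 = 531441
p_3^4 = 5^4 = 625
p_4^15 = 7^15 = 4747561509943
p_5^2 = 11^2 = 121
Product = 381611136506349701778750

381611136506349701778750


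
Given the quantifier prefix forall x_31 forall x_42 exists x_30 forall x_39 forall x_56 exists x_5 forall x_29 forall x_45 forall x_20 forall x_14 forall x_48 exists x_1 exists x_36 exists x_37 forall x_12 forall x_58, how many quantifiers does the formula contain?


Quantifier prefix has 16 quantifier symbols.
Quantifier depth = 16

16


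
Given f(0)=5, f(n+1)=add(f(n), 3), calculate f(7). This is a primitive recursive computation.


f(0) = 5
f(1) = add(f(0), 3) = add(5, 3) = 8
f(2) = add(f(1), 3) = add(8, 3) = 11
f(3) = add(f(2), 3) = add(11, 3) = 14
f(4) = add(f(3), 3) = add(14, 3) = 17
f(5) = add(f(4), 3) = add(17, 3) = 20
f(6) = add(f(5), 3) = add(20, 3) = 23
f(7) = add(f(6), 3) = add(23, 3) = 26


26


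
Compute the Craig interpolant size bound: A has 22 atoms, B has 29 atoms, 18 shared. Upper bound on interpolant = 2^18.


Shared atoms = 18
Craig interpolant size bound = 2^18
= 262144

262144


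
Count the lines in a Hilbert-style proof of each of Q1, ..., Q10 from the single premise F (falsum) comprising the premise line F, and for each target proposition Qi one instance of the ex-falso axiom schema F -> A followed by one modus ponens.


Ex falso, line by line:
- 1 premise line (F)
- 10 targets, each needing 1 axiom instance (F -> Qi) + 1 MP = 2 lines: 2 * 10 = 20
Total = 1 + 20 = 21 lines.

21


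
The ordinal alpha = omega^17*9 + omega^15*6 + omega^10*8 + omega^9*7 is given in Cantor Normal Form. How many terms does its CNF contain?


CNF: omega^17*9 + omega^15*6 + omega^10*8 + omega^9*7
Count the summands separated by '+':
  term 1: omega^17*9
  term 2: omega^15*6
  term 3: omega^10*8
  term 4: omega^9*7
Total terms = 4

4


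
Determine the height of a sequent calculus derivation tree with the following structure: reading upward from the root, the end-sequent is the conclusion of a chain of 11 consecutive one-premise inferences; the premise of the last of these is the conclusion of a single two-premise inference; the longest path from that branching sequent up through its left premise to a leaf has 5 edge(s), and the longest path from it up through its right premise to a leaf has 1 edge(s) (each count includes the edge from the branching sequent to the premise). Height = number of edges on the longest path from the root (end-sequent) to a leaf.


Longest path through the left premise: 5 edges (measured from the branching sequent)
Longest path through the right premise: 1 edges
Height of the subtree rooted at the branching sequent: max(5, 1) = 5
The branching sequent sits 11 edges above the root (the chain of one-premise inferences), so height = 5 + 11 = 16

16


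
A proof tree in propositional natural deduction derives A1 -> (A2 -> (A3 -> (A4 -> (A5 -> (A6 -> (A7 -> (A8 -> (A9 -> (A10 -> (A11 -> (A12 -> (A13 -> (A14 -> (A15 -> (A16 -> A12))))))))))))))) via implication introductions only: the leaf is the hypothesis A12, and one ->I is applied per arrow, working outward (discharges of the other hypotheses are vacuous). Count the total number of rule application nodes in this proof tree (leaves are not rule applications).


The formula has 16 arrows (->); its innermost consequent A12 is one of the antecedents,
so the proof starts from the hypothesis leaf A12 (not a rule application) and closes one arrow per ->I.
Building A1 -> (A2 -> (A3 -> (A4 -> (A5 -> (A6 -> (A7 -> (A8 -> (A9 -> (A10 -> (A11 -> (A12 -> (A13 -> (A14 -> (A15 -> (A16 -> A12))))))))))))))) therefore takes 16 nested implication introductions.
Total inference nodes = 16

16


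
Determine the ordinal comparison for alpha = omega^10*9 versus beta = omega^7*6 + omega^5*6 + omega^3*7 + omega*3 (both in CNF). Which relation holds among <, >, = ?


Compare term by term from highest exponent:
alpha = omega^10*9
beta = omega^7*6 + omega^5*6 + omega^3*7 + omega*3
Term 1: alpha has omega^10*9, beta has omega^7*6
Term 2: alpha has omega^0*0, beta has omega^5*6
Term 3: alpha has omega^0*0, beta has omega^3*7
Term 4: alpha has omega^0*0, beta has omega^1*3
Result: alpha > beta

alpha > beta


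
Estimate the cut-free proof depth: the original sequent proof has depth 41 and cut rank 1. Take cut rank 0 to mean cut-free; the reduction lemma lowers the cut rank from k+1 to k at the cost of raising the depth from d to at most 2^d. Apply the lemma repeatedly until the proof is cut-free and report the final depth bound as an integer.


Each rank reduction sends depth d to at most 2^d; cut rank r needs r reductions.
2_0(41) = 41
2_1(41) = 2^41 = 2199023255552
Cut-free depth bound = 2199023255552

2199023255552


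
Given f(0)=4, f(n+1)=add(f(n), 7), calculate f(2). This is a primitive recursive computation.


f(0) = 4
f(1) = add(f(0), 7) = add(4, 7) = 11
f(2) = add(f(1), 7) = add(11, 7) = 18


18


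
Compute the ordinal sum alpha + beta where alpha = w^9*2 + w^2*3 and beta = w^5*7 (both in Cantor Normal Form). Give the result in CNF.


Ordinal addition (w^9*2 + w^2*3) + w^5*7:
alpha's leading term has exponent 9 > beta's exponent 5, so it survives.
alpha's tail term has exponent 2 < beta's exponent 5, so it is absorbed by beta.
In ordinal addition, any term followed by a strictly larger-exponent term is absorbed.
Result = w^9*2 + w^5*7

w^9*2 + w^5*7


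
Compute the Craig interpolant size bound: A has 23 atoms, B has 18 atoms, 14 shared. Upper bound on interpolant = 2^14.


Shared atoms = 14
Craig interpolant size bound = 2^14
= 16384

16384


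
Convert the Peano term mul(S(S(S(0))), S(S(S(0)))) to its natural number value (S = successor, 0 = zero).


mul(S^3(0), S^3(0)):
S^3(0) = 3
S^3(0) = 3
3 * 3 = 9

9


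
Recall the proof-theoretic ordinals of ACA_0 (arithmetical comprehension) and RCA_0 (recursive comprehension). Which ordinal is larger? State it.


Proof-theoretic ordinal of ACA_0 (arithmetical comprehension): epsilon_0
Proof-theoretic ordinal of RCA_0 (recursive comprehension): omega^omega
Comparing: omega^omega < epsilon_0.
The larger ordinal is epsilon_0 (from ACA_0 (arithmetical comprehension)).

epsilon_0


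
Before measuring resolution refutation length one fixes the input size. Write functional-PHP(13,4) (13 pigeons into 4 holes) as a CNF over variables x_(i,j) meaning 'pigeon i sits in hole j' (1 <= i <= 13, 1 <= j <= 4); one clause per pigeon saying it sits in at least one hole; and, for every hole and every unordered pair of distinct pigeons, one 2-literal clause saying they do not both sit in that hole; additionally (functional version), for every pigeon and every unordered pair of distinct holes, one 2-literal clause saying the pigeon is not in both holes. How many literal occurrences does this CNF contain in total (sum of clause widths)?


functional-PHP(13,4): 13 pigeons, 4 holes, 13*4 = 52 variables.
- pigeon clauses: one per pigeon -> 13 clauses of width 4 -> 52 literals
- hole clauses: 4 holes * C(13,2) = 4 * 78 -> 312 clauses of width 2 -> 624 literals
- functional clauses: 13 pigeons * C(4,2) = 13 * 6 -> 78 clauses of width 2 -> 156 literals
Total literal occurrences = 52 + 624 + 156 = 832

832


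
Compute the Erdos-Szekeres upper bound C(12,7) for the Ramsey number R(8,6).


R(8,6) <= C(8+6-2, 8-1) = C(12, 7)
C(12, 7) = 12! / (7! * 5!)
= 792

792


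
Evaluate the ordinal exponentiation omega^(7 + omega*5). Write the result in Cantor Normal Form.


omega^(7 + omega*5):
In ordinal addition a term is absorbed by a following term of strictly larger exponent: 0 < 1, so 7 + omega*5 = omega*5.
omega raised to a CNF ordinal is a single CNF term: Result = omega^(omega*5)

omega^(omega*5)


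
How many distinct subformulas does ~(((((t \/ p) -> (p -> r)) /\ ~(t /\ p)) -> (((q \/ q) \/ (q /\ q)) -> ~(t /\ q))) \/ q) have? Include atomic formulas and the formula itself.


Formula: ~(((((t \/ p) -> (p -> r)) /\ ~(t /\ p)) -> (((q \/ q) \/ (q /\ q)) -> ~(t /\ q))) \/ q)
Subformulas found:
  1. r
  2. q
  3. t
  4. p
  5. (q /\ q)
  6. (q \/ q)
  7. (p -> r)
  8. (t \/ p)
  9. (t /\ q)
  10. (t /\ p)
  11. ~(t /\ p)
  12. ~(t /\ q)
  13. ((q \/ q) \/ (q /\ q))
  14. ((t \/ p) -> (p -> r))
  15. (((q \/ q) \/ (q /\ q)) -> ~(t /\ q))
  16. (((t \/ p) -> (p -> r)) /\ ~(t /\ p))
  17. ((((t \/ p) -> (p -> r)) /\ ~(t /\ p)) -> (((q \/ q) \/ (q /\ q)) -> ~(t /\ q)))
  18. (((((t \/ p) -> (p -> r)) /\ ~(t /\ p)) -> (((q \/ q) \/ (q /\ q)) -> ~(t /\ q))) \/ q)
  19. ~(((((t \/ p) -> (p -> r)) /\ ~(t /\ p)) -> (((q \/ q) \/ (q /\ q)) -> ~(t /\ q))) \/ q)
Total distinct subformulas = 19

19


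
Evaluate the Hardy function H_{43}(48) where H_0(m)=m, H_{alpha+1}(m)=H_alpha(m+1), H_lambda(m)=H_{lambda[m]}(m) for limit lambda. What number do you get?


H_43(48):
For finite ordinals k, H_k(n) = n + k (each successor step adds 1).
H_43(48) = 48 + 43 = 91

91


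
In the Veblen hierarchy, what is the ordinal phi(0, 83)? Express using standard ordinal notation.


phi(0, 83):
phi(0, beta) = omega^beta by definition.
phi(0, 83) = omega^83

omega^83


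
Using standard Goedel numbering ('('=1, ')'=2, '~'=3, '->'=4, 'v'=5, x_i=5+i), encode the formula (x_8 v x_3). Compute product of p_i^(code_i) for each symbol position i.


Formula: (x_8 v x_3)
Symbol codes: [1, 13, 5, 8, 2]
Primes: [2, 3, 5, 7, 11]
p_1^1 = 2^1 = 2
p_2^13 = 3^13 = 1594323
p_3^5 = 5^5 = 3125
p_4^8 = 7^8 = 5764801
p_5^2 = 11^2 = 121
Product = 6950659586196768750

6950659586196768750


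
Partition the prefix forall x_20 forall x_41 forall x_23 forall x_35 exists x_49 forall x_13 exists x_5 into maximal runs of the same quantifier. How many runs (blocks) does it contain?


Alternations = 3.
Blocks = alternations + 1 = 4

4


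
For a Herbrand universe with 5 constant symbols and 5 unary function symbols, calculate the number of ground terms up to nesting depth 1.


Herbrand terms by depth:
Depth 0: 5 constants
Depth 1: 25 new terms (running total: 30)
Total distinct ground terms = 30

30


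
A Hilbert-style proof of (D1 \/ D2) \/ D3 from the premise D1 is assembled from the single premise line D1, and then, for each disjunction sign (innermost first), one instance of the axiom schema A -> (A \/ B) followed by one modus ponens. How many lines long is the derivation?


Building the left-nested 3-ary disjunction from D1:
- 1 premise line (D1)
- 3 disjuncts means 2 disjunction signs; each needs 1 axiom instance + 1 MP = 2 lines: 2 * 2 = 4
Total = 1 + 4 = 5 lines.

5


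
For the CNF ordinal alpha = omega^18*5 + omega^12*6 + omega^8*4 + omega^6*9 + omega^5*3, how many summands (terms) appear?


CNF: omega^18*5 + omega^12*6 + omega^8*4 + omega^6*9 + omega^5*3
Count the summands separated by '+':
  term 1: omega^18*5
  term 2: omega^12*6
  term 3: omega^8*4
  term 4: omega^6*9
  term 5: omega^5*3
Total terms = 5

5


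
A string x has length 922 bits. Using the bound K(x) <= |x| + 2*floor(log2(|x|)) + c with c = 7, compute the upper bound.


floor(log2(922)) = 9
2 * 9 = 18
K(x) <= 922 + 18 + 7 = 947

947


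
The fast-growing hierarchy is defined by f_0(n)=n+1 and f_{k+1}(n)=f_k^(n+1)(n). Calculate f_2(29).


f_2(29) = f_1^30(29)
f_1(m) = 2m + 1.
Iterating: f_1^k(n) = 2^k*(n+1) - 1.
f_2(29) = 2^30*(29+1) - 1 = 1073741824*30 - 1 = 32212254719

32212254719


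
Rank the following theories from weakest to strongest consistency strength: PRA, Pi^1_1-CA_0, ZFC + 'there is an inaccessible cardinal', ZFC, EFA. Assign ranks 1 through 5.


Ordering by consistency strength:
1. EFA
2. PRA
3. Pi^1_1-CA_0
4. ZFC
5. ZFC + 'there is an inaccessible cardinal'


PRA=2, Pi^1_1-CA_0=3, ZFC + 'there is an inaccessible cardinal'=5, ZFC=4, EFA=1


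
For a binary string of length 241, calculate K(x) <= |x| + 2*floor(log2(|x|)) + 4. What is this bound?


floor(log2(241)) = 7
2 * 7 = 14
K(x) <= 241 + 14 + 4 = 259

259


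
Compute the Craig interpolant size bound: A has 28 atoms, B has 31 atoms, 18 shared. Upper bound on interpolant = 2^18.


Shared atoms = 18
Craig interpolant size bound = 2^18
= 262144

262144


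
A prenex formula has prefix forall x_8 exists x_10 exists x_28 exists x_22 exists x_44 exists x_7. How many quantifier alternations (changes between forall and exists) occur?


Walk the prefix and count type changes:
  position 1: forall -> exists <-- alternation
  position 2: exists -> exists
  position 3: exists -> exists
  position 4: exists -> exists
  position 5: exists -> exists
Total alternations = 1

1


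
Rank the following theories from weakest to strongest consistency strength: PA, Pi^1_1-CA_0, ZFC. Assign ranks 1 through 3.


Ordering by consistency strength:
1. PA
2. Pi^1_1-CA_0
3. ZFC


PA=1, Pi^1_1-CA_0=2, ZFC=3


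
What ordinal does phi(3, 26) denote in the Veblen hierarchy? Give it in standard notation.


phi(3, 26):
phi(3, beta) = eta_beta (the beta-th eta number, fixed point of zeta).
phi(3, 26) = eta_26

eta_26


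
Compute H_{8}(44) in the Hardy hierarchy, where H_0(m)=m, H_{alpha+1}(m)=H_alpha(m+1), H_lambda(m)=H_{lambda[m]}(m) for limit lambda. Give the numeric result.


H_8(44):
For finite ordinals k, H_k(n) = n + k (each successor step adds 1).
H_8(44) = 44 + 8 = 52

52


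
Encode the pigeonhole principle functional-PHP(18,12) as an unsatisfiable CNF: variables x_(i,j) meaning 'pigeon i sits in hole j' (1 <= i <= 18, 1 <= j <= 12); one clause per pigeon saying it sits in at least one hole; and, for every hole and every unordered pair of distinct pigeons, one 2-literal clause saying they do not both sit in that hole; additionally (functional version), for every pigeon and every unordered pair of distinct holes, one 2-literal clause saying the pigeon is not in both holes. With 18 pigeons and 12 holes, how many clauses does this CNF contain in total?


functional-PHP(18,12): 18 pigeons, 12 holes, 18*12 = 216 variables.
- pigeon clauses: one per pigeon -> 18 clauses
- hole clauses: 12 holes * C(18,2) = 12 * 153 -> 1836 clauses
- functional clauses: 18 pigeons * C(12,2) = 18 * 66 -> 1188 clauses
Total clauses = 18 + 1836 + 1188 = 3042

3042


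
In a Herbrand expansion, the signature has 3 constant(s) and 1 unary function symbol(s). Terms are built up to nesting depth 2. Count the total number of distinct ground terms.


Herbrand terms by depth:
Depth 0: 3 constants
Depth 1: 3 new terms (running total: 6)
Depth 2: 3 new terms (running total: 9)
Total distinct ground terms = 9

9


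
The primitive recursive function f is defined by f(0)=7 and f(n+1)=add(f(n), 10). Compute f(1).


f(0) = 7
f(1) = add(f(0), 10) = add(7, 10) = 17


17


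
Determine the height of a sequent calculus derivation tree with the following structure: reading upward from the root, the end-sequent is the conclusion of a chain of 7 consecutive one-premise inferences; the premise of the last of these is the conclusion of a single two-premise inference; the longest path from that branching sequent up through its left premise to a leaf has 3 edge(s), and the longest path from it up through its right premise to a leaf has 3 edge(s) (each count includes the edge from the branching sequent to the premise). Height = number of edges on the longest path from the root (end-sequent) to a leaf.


Longest path through the left premise: 3 edges (measured from the branching sequent)
Longest path through the right premise: 3 edges
Height of the subtree rooted at the branching sequent: max(3, 3) = 3
The branching sequent sits 7 edges above the root (the chain of one-premise inferences), so height = 3 + 7 = 10

10


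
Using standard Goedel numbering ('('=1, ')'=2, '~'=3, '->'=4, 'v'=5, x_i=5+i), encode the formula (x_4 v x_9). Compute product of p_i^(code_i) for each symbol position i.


Formula: (x_4 v x_9)
Symbol codes: [1, 9, 5, 14, 2]
Primes: [2, 3, 5, 7, 11]
p_1^1 = 2^1 = 2
p_2^9 = 3^9 = 19683
p_3^5 = 5^5 = 3125
p_4^14 = 7^14 = 678223072849
p_5^2 = 11^2 = 121
Product = 10095532711808193168750

10095532711808193168750


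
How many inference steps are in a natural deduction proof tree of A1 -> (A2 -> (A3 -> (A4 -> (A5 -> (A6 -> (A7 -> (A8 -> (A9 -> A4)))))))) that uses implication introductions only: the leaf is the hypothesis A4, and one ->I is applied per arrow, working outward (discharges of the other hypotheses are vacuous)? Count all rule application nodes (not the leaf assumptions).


The formula has 9 arrows (->); its innermost consequent A4 is one of the antecedents,
so the proof starts from the hypothesis leaf A4 (not a rule application) and closes one arrow per ->I.
Building A1 -> (A2 -> (A3 -> (A4 -> (A5 -> (A6 -> (A7 -> (A8 -> (A9 -> A4)))))))) therefore takes 9 nested implication introductions.
Total inference nodes = 9

9


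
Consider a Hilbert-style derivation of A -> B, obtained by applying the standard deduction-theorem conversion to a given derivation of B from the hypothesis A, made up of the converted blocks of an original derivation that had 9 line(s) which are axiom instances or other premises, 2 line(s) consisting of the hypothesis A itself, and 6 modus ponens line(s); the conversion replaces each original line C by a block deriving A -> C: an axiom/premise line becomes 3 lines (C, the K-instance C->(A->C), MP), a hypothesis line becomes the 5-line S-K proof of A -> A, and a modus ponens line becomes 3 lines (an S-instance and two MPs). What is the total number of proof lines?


Deduction-theorem conversion, block by block:
- 9 axiom/premise lines -> 3 lines each = 27
- 2 hypothesis lines -> 5 lines each (identity proof A->A) = 10
- 6 MP lines -> 3 lines each (S-instance, MP, MP) = 18
Total = 27 + 10 + 18 = 55 lines.

55


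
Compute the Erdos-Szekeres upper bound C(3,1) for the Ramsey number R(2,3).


R(2,3) <= C(2+3-2, 2-1) = C(3, 1)
C(3, 1) = 3! / (1! * 2!)
= 3

3


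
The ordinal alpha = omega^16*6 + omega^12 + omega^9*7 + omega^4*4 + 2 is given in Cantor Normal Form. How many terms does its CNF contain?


CNF: omega^16*6 + omega^12 + omega^9*7 + omega^4*4 + 2
Count the summands separated by '+':
  term 1: omega^16*6
  term 2: omega^12
  term 3: omega^9*7
  term 4: omega^4*4
  term 5: 2
Total terms = 5

5


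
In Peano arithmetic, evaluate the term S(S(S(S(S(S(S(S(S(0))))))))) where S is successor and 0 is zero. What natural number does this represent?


Counting successors applied to 0:
9 applications of S to 0 = 9

9


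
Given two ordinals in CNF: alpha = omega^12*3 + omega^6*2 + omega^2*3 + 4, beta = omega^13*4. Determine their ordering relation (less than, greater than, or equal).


Compare term by term from highest exponent:
alpha = omega^12*3 + omega^6*2 + omega^2*3 + 4
beta = omega^13*4
Term 1: alpha has omega^12*3, beta has omega^13*4
Term 2: alpha has omega^6*2, beta has omega^0*0
Term 3: alpha has omega^2*3, beta has omega^0*0
Term 4: alpha has omega^0*4, beta has omega^0*0
Result: alpha < beta

alpha < beta


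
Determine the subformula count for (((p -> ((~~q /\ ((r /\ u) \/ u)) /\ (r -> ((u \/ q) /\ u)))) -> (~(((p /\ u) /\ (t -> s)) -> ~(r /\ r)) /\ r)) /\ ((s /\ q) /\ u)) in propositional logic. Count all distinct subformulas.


Formula: (((p -> ((~~q /\ ((r /\ u) \/ u)) /\ (r -> ((u \/ q) /\ u)))) -> (~(((p /\ u) /\ (t -> s)) -> ~(r /\ r)) /\ r)) /\ ((s /\ q) /\ u))
Subformulas found:
  1. r
  2. q
  3. u
  4. s
  5. t
  6. p
  7. ~q
  8. ~~q
  9. (r /\ u)
  10. (p /\ u)
  11. (r /\ r)
  12. (s /\ q)
  13. (t -> s)
  14. (u \/ q)
  15. ~(r /\ r)
  16. ((u \/ q) /\ u)
  17. ((r /\ u) \/ u)
  18. ((s /\ q) /\ u)
  19. ((p /\ u) /\ (t -> s))
  20. (r -> ((u \/ q) /\ u))
  21. (~~q /\ ((r /\ u) \/ u))
  22. (((p /\ u) /\ (t -> s)) -> ~(r /\ r))
  23. ~(((p /\ u) /\ (t -> s)) -> ~(r /\ r))
  24. (~(((p /\ u) /\ (t -> s)) -> ~(r /\ r)) /\ r)
  25. ((~~q /\ ((r /\ u) \/ u)) /\ (r -> ((u \/ q) /\ u)))
  26. (p -> ((~~q /\ ((r /\ u) \/ u)) /\ (r -> ((u \/ q) /\ u))))
  27. ((p -> ((~~q /\ ((r /\ u) \/ u)) /\ (r -> ((u \/ q) /\ u)))) -> (~(((p /\ u) /\ (t -> s)) -> ~(r /\ r)) /\ r))
  28. (((p -> ((~~q /\ ((r /\ u) \/ u)) /\ (r -> ((u \/ q) /\ u)))) -> (~(((p /\ u) /\ (t -> s)) -> ~(r /\ r)) /\ r)) /\ ((s /\ q) /\ u))
Total distinct subformulas = 28

28


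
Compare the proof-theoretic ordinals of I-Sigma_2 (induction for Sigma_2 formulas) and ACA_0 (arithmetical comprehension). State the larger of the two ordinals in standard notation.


Proof-theoretic ordinal of I-Sigma_2 (induction for Sigma_2 formulas): omega^(omega^omega)
Proof-theoretic ordinal of ACA_0 (arithmetical comprehension): epsilon_0
Comparing: omega^(omega^omega) < epsilon_0.
The larger ordinal is epsilon_0 (from ACA_0 (arithmetical comprehension)).

epsilon_0


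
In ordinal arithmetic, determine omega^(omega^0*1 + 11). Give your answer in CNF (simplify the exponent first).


omega^(omega^0*1 + 11):
omega^0 = 1, so the exponent is 1 + 11 = 12 (finite ordinal addition).
Result = omega^12, already a single CNF term.

omega^12


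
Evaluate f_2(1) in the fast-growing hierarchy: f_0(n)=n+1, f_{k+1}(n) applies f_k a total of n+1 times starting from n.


f_2(1) = f_1^2(1)
f_1(m) = 2m + 1.
Iterating: f_1^k(n) = 2^k*(n+1) - 1.
f_2(1) = 2^2*(1+1) - 1 = 4*2 - 1 = 7

7


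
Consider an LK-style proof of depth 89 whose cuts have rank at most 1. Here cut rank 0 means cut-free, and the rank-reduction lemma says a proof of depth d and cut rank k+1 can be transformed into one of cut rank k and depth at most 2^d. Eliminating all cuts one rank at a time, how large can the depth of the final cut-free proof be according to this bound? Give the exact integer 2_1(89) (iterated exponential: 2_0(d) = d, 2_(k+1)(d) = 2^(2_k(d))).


Each rank reduction sends depth d to at most 2^d; cut rank r needs r reductions.
2_0(89) = 89
2_1(89) = 2^89 = 618970019642690137449562112
Cut-free depth bound = 618970019642690137449562112

618970019642690137449562112


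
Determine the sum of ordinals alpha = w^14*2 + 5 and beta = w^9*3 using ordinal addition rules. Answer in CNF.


Ordinal addition (w^14*2 + 5) + w^9*3:
alpha's leading term has exponent 14 > beta's exponent 9, so it survives.
alpha's tail term has exponent 0 < beta's exponent 9, so it is absorbed by beta.
In ordinal addition, any term followed by a strictly larger-exponent term is absorbed.
Result = w^14*2 + w^9*3

w^14*2 + w^9*3


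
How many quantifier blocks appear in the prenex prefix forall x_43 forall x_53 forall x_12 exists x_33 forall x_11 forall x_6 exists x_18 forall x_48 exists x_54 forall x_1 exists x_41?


Alternations = 7.
Blocks = alternations + 1 = 8

8


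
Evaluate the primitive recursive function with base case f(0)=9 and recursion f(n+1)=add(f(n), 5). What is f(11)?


f(0) = 9
f(1) = add(f(0), 5) = add(9, 5) = 14
f(2) = add(f(1), 5) = add(14, 5) = 19
f(3) = add(f(2), 5) = add(19, 5) = 24
f(4) = add(f(3), 5) = add(24, 5) = 29
f(5) = add(f(4), 5) = add(29, 5) = 34
f(6) = add(f(5), 5) = add(34, 5) = 39
f(7) = add(f(6), 5) = add(39, 5) = 44
f(8) = add(f(7), 5) = add(44, 5) = 49
f(9) = add(f(8), 5) = add(49, 5) = 54
f(10) = add(f(9), 5) = add(54, 5) = 59
f(11) = add(f(10), 5) = add(59, 5) = 64


64


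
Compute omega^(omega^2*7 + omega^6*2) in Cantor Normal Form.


omega^(omega^2*7 + omega^6*2):
In ordinal addition a term is absorbed by a following term of strictly larger exponent: 2 < 6, so omega^2*7 + omega^6*2 = omega^6*2.
omega raised to a CNF ordinal is a single CNF term: Result = omega^(omega^6*2)

omega^(omega^6*2)


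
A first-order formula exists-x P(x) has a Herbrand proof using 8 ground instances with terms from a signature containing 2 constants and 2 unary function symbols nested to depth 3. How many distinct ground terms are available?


Herbrand terms by depth:
Depth 0: 2 constants
Depth 1: 4 new terms (running total: 6)
Depth 2: 8 new terms (running total: 14)
Depth 3: 16 new terms (running total: 30)
Total distinct ground terms = 30

30


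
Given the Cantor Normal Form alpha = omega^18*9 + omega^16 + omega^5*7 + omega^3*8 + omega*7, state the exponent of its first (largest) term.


CNF: omega^18*9 + omega^16 + omega^5*7 + omega^3*8 + omega*7
The leading term is omega^18*9, which has exponent 18.

18


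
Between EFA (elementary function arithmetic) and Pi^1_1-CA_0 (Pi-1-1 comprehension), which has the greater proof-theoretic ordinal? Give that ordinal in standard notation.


Proof-theoretic ordinal of EFA (elementary function arithmetic): omega^3
Proof-theoretic ordinal of Pi^1_1-CA_0 (Pi-1-1 comprehension): psi_0(Omega_omega)
Comparing: omega^3 < psi_0(Omega_omega).
The larger ordinal is psi_0(Omega_omega) (from Pi^1_1-CA_0 (Pi-1-1 comprehension)).

psi_0(Omega_omega)


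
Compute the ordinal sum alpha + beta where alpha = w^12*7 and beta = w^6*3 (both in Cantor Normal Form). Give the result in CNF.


Ordinal addition w^12*7 + w^6*3:
Leading exponent of alpha (12) > leading exponent of beta (6).
Since alpha's term has higher exponent than beta's leading term,
the sum is simply alpha followed by beta.
Result = w^12*7 + w^6*3

w^12*7 + w^6*3


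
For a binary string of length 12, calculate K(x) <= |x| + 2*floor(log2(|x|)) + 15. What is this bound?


floor(log2(12)) = 3
2 * 3 = 6
K(x) <= 12 + 6 + 15 = 33

33


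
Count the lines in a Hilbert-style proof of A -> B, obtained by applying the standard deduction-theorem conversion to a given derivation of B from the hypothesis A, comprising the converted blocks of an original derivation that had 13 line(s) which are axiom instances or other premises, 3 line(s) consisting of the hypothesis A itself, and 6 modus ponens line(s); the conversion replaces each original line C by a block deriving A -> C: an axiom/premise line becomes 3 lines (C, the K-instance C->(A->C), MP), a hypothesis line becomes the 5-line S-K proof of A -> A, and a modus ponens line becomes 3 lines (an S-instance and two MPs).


Deduction-theorem conversion, block by block:
- 13 axiom/premise lines -> 3 lines each = 39
- 3 hypothesis lines -> 5 lines each (identity proof A->A) = 15
- 6 MP lines -> 3 lines each (S-instance, MP, MP) = 18
Total = 39 + 15 + 18 = 72 lines.

72


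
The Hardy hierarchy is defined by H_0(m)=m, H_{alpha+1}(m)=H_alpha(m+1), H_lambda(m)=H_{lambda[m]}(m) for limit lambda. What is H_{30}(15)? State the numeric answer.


H_30(15):
For finite ordinals k, H_k(n) = n + k (each successor step adds 1).
H_30(15) = 15 + 30 = 45

45


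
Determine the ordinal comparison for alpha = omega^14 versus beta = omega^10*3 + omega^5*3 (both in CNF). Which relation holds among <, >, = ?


Compare term by term from highest exponent:
alpha = omega^14
beta = omega^10*3 + omega^5*3
Term 1: alpha has omega^14*1, beta has omega^10*3
Term 2: alpha has omega^0*0, beta has omega^5*3
Result: alpha > beta

alpha > beta


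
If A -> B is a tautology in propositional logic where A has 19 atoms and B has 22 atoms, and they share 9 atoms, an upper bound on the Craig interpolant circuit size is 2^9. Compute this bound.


Shared atoms = 9
Craig interpolant size bound = 2^9
= 512

512
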